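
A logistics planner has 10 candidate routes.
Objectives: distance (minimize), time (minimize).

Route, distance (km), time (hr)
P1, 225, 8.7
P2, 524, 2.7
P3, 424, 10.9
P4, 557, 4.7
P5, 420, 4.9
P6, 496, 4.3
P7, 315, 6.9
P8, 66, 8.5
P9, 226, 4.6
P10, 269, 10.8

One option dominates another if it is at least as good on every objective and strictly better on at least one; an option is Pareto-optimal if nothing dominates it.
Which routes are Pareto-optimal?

P1: dominated by P8 (distance 66≤225, time 8.5≤8.7).
P2: not dominated (best time).
P3: dominated by P1 (distance 225≤424, time 8.7≤10.9).
P4: dominated by P2 (distance 524≤557, time 2.7≤4.7).
P5: dominated by P9 (distance 226≤420, time 4.6≤4.9).
P6: not dominated.
P7: dominated by P9 (distance 226≤315, time 4.6≤6.9).
P8: not dominated (best distance).
P9: not dominated.
P10: dominated by P1 (distance 225≤269, time 8.7≤10.8).

P2, P6, P8, P9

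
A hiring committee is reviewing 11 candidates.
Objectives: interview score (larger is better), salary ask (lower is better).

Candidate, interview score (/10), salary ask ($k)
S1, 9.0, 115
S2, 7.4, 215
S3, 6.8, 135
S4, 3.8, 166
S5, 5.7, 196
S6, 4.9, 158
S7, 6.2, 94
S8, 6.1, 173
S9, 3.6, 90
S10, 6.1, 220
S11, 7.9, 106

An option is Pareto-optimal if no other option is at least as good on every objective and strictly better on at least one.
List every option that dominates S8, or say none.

S1: interview score 9.0≥6.1, salary ask 115≤173 — dominates S8.
S3: interview score 6.8≥6.1, salary ask 135≤173 — dominates S8.
S7: interview score 6.2≥6.1, salary ask 94≤173 — dominates S8.
S11: interview score 7.9≥6.1, salary ask 106≤173 — dominates S8.
Others (S2, S4, S5, S6, S9, S10) are each worse than S8 on at least one objective.

S1, S3, S7, S11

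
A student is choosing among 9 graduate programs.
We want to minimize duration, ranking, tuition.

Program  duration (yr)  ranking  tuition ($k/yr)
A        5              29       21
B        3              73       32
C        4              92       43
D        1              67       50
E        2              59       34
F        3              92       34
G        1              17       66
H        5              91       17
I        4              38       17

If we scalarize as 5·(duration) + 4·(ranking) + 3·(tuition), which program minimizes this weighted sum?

A

A: 5·5 + 4·29 + 3·21 = 204
B: 5·3 + 4·73 + 3·32 = 403
C: 5·4 + 4·92 + 3·43 = 517
D: 5·1 + 4·67 + 3·50 = 423
E: 5·2 + 4·59 + 3·34 = 348
F: 5·3 + 4·92 + 3·34 = 485
G: 5·1 + 4·17 + 3·66 = 271
H: 5·5 + 4·91 + 3·17 = 440
I: 5·4 + 4·38 + 3·17 = 223
Lowest: A at 204.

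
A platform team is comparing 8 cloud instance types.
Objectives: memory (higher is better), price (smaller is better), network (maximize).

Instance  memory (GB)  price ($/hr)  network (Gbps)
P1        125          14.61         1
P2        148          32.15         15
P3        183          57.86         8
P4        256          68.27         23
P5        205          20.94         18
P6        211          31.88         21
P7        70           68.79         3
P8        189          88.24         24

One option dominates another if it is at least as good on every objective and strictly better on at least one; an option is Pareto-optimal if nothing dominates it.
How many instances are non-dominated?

5

P1: not dominated (best price).
P2: dominated by P5 (memory 205≥148, price 20.94≤32.15, network 18≥15).
P3: dominated by P5 (memory 205≥183, price 20.94≤57.86, network 18≥8).
P4: not dominated (best memory).
P5: not dominated.
P6: not dominated.
P7: dominated by P2 (memory 148≥70, price 32.15≤68.79, network 15≥3).
P8: not dominated (best network).
Pareto-optimal: P1, P4, P5, P6, P8 → 5.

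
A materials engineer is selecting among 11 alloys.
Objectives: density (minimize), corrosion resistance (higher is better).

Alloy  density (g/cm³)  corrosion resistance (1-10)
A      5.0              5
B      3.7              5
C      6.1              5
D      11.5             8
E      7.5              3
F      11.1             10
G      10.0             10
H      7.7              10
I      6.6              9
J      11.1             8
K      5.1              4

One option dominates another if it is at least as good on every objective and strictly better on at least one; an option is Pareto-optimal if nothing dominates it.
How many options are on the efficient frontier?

A: dominated by B (density 3.7≤5.0, corrosion resistance 5≥5).
B: not dominated (best density).
C: dominated by A (density 5.0≤6.1, corrosion resistance 5≥5).
D: dominated by F (density 11.1≤11.5, corrosion resistance 10≥8).
E: dominated by A (density 5.0≤7.5, corrosion resistance 5≥3).
F: dominated by G (density 10.0≤11.1, corrosion resistance 10≥10).
G: dominated by H (density 7.7≤10.0, corrosion resistance 10≥10).
H: not dominated.
I: not dominated.
J: dominated by F (density 11.1≤11.1, corrosion resistance 10≥8).
K: dominated by A (density 5.0≤5.1, corrosion resistance 5≥4).
Pareto-optimal: B, H, I → 3.

3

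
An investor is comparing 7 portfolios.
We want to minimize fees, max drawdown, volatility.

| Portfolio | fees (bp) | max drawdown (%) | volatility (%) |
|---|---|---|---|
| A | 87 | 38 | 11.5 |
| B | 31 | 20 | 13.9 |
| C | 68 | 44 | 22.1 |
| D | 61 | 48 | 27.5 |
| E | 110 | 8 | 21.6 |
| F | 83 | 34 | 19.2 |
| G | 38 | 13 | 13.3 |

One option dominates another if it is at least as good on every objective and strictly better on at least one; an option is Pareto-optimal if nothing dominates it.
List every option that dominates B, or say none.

A: worse on fees (87 vs 31).
C: worse on fees (68 vs 31).
D: worse on fees (61 vs 31).
E: worse on fees (110 vs 31).
F: worse on fees (83 vs 31).
G: worse on fees (38 vs 31).
No option dominates B.

none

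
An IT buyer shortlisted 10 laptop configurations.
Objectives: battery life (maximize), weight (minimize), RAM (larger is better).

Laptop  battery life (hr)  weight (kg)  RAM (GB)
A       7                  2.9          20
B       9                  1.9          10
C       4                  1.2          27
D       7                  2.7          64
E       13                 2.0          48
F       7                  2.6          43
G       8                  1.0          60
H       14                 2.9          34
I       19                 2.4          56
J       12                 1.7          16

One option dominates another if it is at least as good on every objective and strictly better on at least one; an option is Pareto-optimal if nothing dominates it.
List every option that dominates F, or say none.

E, G, I

E: battery life 13≥7, weight 2.0≤2.6, RAM 48≥43 — dominates F.
G: battery life 8≥7, weight 1.0≤2.6, RAM 60≥43 — dominates F.
I: battery life 19≥7, weight 2.4≤2.6, RAM 56≥43 — dominates F.
Others (A, B, C, D, H, J) are each worse than F on at least one objective.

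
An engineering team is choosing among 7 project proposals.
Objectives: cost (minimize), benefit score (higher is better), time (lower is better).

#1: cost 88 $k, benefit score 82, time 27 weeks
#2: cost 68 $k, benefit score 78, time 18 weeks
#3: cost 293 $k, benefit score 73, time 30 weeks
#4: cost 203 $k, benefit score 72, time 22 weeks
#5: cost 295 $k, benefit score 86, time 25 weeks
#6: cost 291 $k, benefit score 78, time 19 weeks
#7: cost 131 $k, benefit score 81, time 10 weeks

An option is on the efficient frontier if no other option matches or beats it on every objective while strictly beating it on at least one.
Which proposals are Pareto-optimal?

#1: not dominated.
#2: not dominated (best cost).
#3: dominated by #1 (cost 88≤293, benefit score 82≥73, time 27≤30).
#4: dominated by #2 (cost 68≤203, benefit score 78≥72, time 18≤22).
#5: not dominated (best benefit score).
#6: dominated by #2 (cost 68≤291, benefit score 78≥78, time 18≤19).
#7: not dominated (best time).

#1, #2, #5, #7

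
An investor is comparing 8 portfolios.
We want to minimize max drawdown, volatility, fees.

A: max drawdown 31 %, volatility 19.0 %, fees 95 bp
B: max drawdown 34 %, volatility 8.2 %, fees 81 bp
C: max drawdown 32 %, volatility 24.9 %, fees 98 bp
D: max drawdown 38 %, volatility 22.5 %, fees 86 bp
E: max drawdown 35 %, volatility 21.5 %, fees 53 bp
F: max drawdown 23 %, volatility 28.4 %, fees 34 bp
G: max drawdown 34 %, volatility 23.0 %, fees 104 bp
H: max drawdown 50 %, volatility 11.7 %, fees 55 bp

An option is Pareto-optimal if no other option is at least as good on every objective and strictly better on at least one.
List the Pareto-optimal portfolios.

A, B, E, F, H

A: not dominated.
B: not dominated (best volatility).
C: dominated by A (max drawdown 31≤32, volatility 19.0≤24.9, fees 95≤98).
D: dominated by B (max drawdown 34≤38, volatility 8.2≤22.5, fees 81≤86).
E: not dominated.
F: not dominated (best max drawdown).
G: dominated by A (max drawdown 31≤34, volatility 19.0≤23.0, fees 95≤104).
H: not dominated.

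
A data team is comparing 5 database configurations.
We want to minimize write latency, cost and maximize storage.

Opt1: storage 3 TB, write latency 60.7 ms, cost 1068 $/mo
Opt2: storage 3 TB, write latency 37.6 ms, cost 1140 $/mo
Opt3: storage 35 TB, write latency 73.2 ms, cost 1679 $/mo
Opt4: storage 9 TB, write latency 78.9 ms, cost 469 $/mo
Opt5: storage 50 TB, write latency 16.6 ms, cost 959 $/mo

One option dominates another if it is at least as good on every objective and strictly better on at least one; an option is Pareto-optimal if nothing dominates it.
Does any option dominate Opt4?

Opt1: worse on storage (3 vs 9).
Opt2: worse on storage (3 vs 9).
Opt3: worse on cost (1679 vs 469).
Opt5: worse on cost (959 vs 469).
No option is at least as good as Opt4 on every objective and strictly better on one.

No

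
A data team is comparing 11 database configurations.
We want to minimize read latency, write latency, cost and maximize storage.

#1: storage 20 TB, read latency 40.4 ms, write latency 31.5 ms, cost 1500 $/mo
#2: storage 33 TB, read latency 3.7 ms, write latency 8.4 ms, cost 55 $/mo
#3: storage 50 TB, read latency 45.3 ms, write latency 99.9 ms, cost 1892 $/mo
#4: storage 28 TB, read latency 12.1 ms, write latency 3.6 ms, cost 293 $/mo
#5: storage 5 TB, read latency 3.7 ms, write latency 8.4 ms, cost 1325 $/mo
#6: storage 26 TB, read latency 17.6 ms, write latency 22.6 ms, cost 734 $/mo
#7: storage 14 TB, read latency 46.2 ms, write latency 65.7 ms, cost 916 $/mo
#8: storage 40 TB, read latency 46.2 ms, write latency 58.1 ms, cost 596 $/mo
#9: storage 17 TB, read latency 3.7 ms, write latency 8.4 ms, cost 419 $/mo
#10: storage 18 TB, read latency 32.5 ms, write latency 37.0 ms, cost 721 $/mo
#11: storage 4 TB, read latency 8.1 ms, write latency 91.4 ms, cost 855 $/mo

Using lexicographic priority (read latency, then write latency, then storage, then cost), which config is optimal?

First minimize read latency: best is 3.7, kept {#2, #5, #9}.
Then minimize write latency: best is 8.4, kept {#2, #5, #9}.
Then maximize storage: best is 33, kept {#2}.

#2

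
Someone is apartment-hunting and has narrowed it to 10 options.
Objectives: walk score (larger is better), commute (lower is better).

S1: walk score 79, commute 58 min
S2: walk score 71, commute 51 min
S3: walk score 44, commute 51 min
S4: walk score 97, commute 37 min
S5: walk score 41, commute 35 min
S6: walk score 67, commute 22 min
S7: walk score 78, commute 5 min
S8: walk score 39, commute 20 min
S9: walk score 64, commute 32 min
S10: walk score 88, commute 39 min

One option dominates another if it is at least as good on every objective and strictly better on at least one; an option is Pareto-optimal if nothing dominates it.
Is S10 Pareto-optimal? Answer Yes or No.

No

S4 vs S10: walk score 97≥88, commute 37≤39 — S4 is at least as good on every objective and strictly better on at least one, so S4 dominates S10.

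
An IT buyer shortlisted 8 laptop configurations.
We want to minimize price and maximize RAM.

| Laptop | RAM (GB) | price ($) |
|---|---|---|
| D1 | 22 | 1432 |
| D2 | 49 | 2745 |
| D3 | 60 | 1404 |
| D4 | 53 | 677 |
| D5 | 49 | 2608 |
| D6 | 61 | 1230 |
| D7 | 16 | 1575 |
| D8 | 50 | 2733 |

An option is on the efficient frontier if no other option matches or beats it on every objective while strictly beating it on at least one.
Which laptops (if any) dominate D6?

none

D1: worse on RAM (22 vs 61).
D2: worse on RAM (49 vs 61).
D3: worse on RAM (60 vs 61).
D4: worse on RAM (53 vs 61).
D5: worse on RAM (49 vs 61).
D7: worse on RAM (16 vs 61).
D8: worse on RAM (50 vs 61).
No option dominates D6.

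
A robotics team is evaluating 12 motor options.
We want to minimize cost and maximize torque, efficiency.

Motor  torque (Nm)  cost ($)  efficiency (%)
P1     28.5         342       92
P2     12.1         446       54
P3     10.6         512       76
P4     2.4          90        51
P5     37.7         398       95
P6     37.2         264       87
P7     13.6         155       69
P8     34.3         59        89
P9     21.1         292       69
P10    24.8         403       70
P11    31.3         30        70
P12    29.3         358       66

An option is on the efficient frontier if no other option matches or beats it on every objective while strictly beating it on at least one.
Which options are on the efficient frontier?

P1, P5, P6, P8, P11

P1: not dominated.
P2: dominated by P1 (torque 28.5≥12.1, cost 342≤446, efficiency 92≥54).
P3: dominated by P1 (torque 28.5≥10.6, cost 342≤512, efficiency 92≥76).
P4: dominated by P8 (torque 34.3≥2.4, cost 59≤90, efficiency 89≥51).
P5: not dominated (best torque).
P6: not dominated.
P7: dominated by P8 (torque 34.3≥13.6, cost 59≤155, efficiency 89≥69).
P8: not dominated.
P9: dominated by P6 (torque 37.2≥21.1, cost 264≤292, efficiency 87≥69).
P10: dominated by P1 (torque 28.5≥24.8, cost 342≤403, efficiency 92≥70).
P11: not dominated (best cost).
P12: dominated by P6 (torque 37.2≥29.3, cost 264≤358, efficiency 87≥66).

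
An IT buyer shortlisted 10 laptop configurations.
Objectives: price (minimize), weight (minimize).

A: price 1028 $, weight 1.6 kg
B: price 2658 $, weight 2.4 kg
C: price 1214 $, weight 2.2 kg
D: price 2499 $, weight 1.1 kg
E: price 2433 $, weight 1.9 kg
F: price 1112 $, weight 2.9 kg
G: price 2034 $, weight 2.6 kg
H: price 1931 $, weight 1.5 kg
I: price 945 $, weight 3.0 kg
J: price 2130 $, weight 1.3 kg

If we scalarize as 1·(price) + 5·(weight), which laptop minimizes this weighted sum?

A: 1·1028 + 5·1.6 = 1036.0
B: 1·2658 + 5·2.4 = 2670.0
C: 1·1214 + 5·2.2 = 1225.0
D: 1·2499 + 5·1.1 = 2504.5
E: 1·2433 + 5·1.9 = 2442.5
F: 1·1112 + 5·2.9 = 1126.5
G: 1·2034 + 5·2.6 = 2047.0
H: 1·1931 + 5·1.5 = 1938.5
I: 1·945 + 5·3.0 = 960.0
J: 1·2130 + 5·1.3 = 2136.5
Lowest: I at 960.0.

I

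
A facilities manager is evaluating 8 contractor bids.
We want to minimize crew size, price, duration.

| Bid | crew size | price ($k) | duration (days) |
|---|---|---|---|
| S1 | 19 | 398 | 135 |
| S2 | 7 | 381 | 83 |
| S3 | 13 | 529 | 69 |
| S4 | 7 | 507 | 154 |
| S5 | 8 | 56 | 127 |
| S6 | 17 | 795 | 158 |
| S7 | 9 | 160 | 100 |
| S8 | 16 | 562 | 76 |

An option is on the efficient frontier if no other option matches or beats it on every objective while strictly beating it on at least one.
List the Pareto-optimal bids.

S2, S3, S5, S7

S1: dominated by S2 (crew size 7≤19, price 381≤398, duration 83≤135).
S2: not dominated.
S3: not dominated (best duration).
S4: dominated by S2 (crew size 7≤7, price 381≤507, duration 83≤154).
S5: not dominated (best price).
S6: dominated by S2 (crew size 7≤17, price 381≤795, duration 83≤158).
S7: not dominated.
S8: dominated by S3 (crew size 13≤16, price 529≤562, duration 69≤76).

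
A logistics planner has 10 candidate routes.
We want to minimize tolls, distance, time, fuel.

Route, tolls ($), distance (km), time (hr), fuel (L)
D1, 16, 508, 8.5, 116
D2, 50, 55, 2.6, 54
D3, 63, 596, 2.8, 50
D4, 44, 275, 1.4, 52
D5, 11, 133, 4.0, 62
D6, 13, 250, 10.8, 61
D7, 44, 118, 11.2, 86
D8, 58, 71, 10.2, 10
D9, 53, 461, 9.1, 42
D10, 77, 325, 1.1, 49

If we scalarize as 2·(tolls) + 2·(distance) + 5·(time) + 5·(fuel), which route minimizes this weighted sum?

D8

D1: 2·16 + 2·508 + 5·8.5 + 5·116 = 1670.5
D2: 2·50 + 2·55 + 5·2.6 + 5·54 = 493.0
D3: 2·63 + 2·596 + 5·2.8 + 5·50 = 1582.0
D4: 2·44 + 2·275 + 5·1.4 + 5·52 = 905.0
D5: 2·11 + 2·133 + 5·4.0 + 5·62 = 618.0
D6: 2·13 + 2·250 + 5·10.8 + 5·61 = 885.0
D7: 2·44 + 2·118 + 5·11.2 + 5·86 = 810.0
D8: 2·58 + 2·71 + 5·10.2 + 5·10 = 359.0
D9: 2·53 + 2·461 + 5·9.1 + 5·42 = 1283.5
D10: 2·77 + 2·325 + 5·1.1 + 5·49 = 1054.5
Lowest: D8 at 359.0.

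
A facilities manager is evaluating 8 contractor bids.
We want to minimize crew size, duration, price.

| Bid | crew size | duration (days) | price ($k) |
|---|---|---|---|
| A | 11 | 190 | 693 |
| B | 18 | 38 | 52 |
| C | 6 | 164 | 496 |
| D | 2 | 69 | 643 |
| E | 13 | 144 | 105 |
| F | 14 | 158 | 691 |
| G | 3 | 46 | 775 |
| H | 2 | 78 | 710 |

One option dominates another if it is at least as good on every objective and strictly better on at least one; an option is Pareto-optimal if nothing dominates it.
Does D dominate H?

Yes

D vs H: crew size 2≤2, duration 69≤78, price 643≤710 — D is at least as good on every objective with at least one strict improvement.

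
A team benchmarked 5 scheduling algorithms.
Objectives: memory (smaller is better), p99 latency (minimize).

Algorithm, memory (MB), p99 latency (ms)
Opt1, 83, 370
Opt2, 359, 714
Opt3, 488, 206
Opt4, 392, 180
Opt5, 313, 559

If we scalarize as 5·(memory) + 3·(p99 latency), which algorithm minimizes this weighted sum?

Opt1

Opt1: 5·83 + 3·370 = 1525
Opt2: 5·359 + 3·714 = 3937
Opt3: 5·488 + 3·206 = 3058
Opt4: 5·392 + 3·180 = 2500
Opt5: 5·313 + 3·559 = 3242
Lowest: Opt1 at 1525.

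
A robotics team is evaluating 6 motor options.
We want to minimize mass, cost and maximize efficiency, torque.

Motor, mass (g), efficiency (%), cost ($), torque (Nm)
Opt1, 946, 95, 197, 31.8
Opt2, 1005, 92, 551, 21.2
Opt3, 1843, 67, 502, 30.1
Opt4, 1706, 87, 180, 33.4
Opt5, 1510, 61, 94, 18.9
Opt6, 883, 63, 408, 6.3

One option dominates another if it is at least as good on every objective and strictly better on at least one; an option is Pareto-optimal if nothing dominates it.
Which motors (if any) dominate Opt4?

none

Opt1: worse on cost (197 vs 180).
Opt2: worse on cost (551 vs 180).
Opt3: worse on mass (1843 vs 1706).
Opt5: worse on efficiency (61 vs 87).
Opt6: worse on efficiency (63 vs 87).
No option dominates Opt4.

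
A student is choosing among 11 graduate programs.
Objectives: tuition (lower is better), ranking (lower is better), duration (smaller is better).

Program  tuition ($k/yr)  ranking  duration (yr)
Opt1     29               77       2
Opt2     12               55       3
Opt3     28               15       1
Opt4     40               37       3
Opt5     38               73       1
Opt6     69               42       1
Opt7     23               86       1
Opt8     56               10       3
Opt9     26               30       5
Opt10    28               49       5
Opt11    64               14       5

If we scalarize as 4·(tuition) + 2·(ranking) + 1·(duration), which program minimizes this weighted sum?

Opt1: 4·29 + 2·77 + 1·2 = 272
Opt2: 4·12 + 2·55 + 1·3 = 161
Opt3: 4·28 + 2·15 + 1·1 = 143
Opt4: 4·40 + 2·37 + 1·3 = 237
Opt5: 4·38 + 2·73 + 1·1 = 299
Opt6: 4·69 + 2·42 + 1·1 = 361
Opt7: 4·23 + 2·86 + 1·1 = 265
Opt8: 4·56 + 2·10 + 1·3 = 247
Opt9: 4·26 + 2·30 + 1·5 = 169
Opt10: 4·28 + 2·49 + 1·5 = 215
Opt11: 4·64 + 2·14 + 1·5 = 289
Lowest: Opt3 at 143.

Opt3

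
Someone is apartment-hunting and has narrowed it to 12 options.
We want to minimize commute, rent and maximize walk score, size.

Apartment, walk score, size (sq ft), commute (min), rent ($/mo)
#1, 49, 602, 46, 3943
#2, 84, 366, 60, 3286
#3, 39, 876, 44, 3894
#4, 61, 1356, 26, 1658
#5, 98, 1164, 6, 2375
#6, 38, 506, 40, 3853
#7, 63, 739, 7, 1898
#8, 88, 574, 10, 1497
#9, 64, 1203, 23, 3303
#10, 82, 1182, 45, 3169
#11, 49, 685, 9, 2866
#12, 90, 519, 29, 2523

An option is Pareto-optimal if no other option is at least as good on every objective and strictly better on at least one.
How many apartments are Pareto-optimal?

#1: dominated by #4 (walk score 61≥49, size 1356≥602, commute 26≤46, rent 1658≤3943).
#2: dominated by #5 (walk score 98≥84, size 1164≥366, commute 6≤60, rent 2375≤3286).
#3: dominated by #4 (walk score 61≥39, size 1356≥876, commute 26≤44, rent 1658≤3894).
#4: not dominated (best size).
#5: not dominated (best walk score).
#6: dominated by #4 (walk score 61≥38, size 1356≥506, commute 26≤40, rent 1658≤3853).
#7: not dominated.
#8: not dominated (best rent).
#9: not dominated.
#10: not dominated.
#11: dominated by #5 (walk score 98≥49, size 1164≥685, commute 6≤9, rent 2375≤2866).
#12: dominated by #5 (walk score 98≥90, size 1164≥519, commute 6≤29, rent 2375≤2523).
Pareto-optimal: #4, #5, #7, #8, #9, #10 → 6.

6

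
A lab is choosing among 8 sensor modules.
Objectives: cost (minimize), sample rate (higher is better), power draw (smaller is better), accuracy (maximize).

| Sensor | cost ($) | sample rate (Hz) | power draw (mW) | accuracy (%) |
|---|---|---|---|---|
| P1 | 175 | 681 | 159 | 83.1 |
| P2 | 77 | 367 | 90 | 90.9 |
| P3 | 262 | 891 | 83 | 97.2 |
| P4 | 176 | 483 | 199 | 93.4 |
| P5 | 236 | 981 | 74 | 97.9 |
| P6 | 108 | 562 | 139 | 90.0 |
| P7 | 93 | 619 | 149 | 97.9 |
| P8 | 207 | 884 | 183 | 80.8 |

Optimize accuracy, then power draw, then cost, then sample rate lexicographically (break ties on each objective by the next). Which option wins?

First maximize accuracy: best is 97.9, kept {P5, P7}.
Then minimize power draw: best is 74, kept {P5}.

P5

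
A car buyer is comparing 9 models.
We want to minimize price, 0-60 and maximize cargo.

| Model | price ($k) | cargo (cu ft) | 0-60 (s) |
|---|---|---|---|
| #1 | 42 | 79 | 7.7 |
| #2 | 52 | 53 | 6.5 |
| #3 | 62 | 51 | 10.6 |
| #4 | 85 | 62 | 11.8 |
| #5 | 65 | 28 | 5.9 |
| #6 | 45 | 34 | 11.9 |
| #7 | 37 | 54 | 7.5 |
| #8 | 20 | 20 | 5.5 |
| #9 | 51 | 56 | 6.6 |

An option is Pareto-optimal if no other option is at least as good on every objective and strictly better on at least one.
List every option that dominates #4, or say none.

#1

#1: price 42≤85, cargo 79≥62, 0-60 7.7≤11.8 — dominates #4.
Others (#2, #3, #5, #6, #7, #8, #9) are each worse than #4 on at least one objective.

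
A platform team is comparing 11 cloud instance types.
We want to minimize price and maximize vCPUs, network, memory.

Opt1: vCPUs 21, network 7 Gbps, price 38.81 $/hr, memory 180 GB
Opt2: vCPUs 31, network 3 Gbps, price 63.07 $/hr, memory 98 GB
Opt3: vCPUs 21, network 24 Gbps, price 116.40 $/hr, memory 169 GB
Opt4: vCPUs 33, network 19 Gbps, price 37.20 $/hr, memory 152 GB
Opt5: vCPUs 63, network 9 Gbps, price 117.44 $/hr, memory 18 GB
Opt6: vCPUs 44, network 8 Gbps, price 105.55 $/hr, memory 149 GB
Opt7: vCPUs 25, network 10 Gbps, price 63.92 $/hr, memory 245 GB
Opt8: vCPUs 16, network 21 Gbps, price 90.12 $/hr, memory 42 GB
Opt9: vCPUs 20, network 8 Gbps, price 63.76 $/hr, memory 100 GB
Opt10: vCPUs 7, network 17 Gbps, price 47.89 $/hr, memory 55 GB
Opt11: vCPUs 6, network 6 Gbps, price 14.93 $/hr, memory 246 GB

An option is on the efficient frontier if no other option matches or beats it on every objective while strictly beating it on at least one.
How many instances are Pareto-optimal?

Opt1: not dominated.
Opt2: dominated by Opt4 (vCPUs 33≥31, network 19≥3, price 37.20≤63.07, memory 152≥98).
Opt3: not dominated (best network).
Opt4: not dominated.
Opt5: not dominated (best vCPUs).
Opt6: not dominated.
Opt7: not dominated.
Opt8: not dominated.
Opt9: dominated by Opt4 (vCPUs 33≥20, network 19≥8, price 37.20≤63.76, memory 152≥100).
Opt10: dominated by Opt4 (vCPUs 33≥7, network 19≥17, price 37.20≤47.89, memory 152≥55).
Opt11: not dominated (best price).
Pareto-optimal: Opt1, Opt3, Opt4, Opt5, Opt6, Opt7, Opt8, Opt11 → 8.

8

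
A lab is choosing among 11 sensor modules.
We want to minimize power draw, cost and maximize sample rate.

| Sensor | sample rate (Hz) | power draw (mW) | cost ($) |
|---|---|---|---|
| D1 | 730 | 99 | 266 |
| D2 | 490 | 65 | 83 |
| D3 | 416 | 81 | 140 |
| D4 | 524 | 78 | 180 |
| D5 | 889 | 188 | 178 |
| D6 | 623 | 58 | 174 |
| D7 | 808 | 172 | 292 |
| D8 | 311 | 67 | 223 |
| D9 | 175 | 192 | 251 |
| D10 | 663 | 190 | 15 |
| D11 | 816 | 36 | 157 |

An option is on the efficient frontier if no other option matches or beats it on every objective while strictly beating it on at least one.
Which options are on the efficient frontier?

D1: dominated by D11 (sample rate 816≥730, power draw 36≤99, cost 157≤266).
D2: not dominated.
D3: dominated by D2 (sample rate 490≥416, power draw 65≤81, cost 83≤140).
D4: dominated by D6 (sample rate 623≥524, power draw 58≤78, cost 174≤180).
D5: not dominated (best sample rate).
D6: dominated by D11 (sample rate 816≥623, power draw 36≤58, cost 157≤174).
D7: dominated by D11 (sample rate 816≥808, power draw 36≤172, cost 157≤292).
D8: dominated by D2 (sample rate 490≥311, power draw 65≤67, cost 83≤223).
D9: dominated by D2 (sample rate 490≥175, power draw 65≤192, cost 83≤251).
D10: not dominated (best cost).
D11: not dominated (best power draw).

D2, D5, D10, D11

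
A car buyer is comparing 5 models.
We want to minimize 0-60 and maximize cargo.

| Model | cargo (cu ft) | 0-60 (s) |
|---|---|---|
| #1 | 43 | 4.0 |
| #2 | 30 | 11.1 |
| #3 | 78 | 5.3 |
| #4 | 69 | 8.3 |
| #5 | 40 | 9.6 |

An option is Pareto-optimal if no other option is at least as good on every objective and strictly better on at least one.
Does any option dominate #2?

#1 vs #2: cargo 43≥30, 0-60 4.0≤11.1 — #1 is at least as good on every objective and strictly better on at least one, so #1 dominates #2.

Yes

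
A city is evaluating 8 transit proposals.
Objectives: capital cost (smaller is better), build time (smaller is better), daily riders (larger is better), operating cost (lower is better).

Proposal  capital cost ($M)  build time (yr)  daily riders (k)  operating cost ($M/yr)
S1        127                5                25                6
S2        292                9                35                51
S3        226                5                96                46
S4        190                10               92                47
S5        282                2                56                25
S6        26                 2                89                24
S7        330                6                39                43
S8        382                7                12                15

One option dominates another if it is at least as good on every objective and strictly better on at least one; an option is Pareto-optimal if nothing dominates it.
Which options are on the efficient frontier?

S1: not dominated (best operating cost).
S2: dominated by S3 (capital cost 226≤292, build time 5≤9, daily riders 96≥35, operating cost 46≤51).
S3: not dominated (best daily riders).
S4: not dominated.
S5: dominated by S6 (capital cost 26≤282, build time 2≤2, daily riders 89≥56, operating cost 24≤25).
S6: not dominated (best capital cost).
S7: dominated by S5 (capital cost 282≤330, build time 2≤6, daily riders 56≥39, operating cost 25≤43).
S8: dominated by S1 (capital cost 127≤382, build time 5≤7, daily riders 25≥12, operating cost 6≤15).

S1, S3, S4, S6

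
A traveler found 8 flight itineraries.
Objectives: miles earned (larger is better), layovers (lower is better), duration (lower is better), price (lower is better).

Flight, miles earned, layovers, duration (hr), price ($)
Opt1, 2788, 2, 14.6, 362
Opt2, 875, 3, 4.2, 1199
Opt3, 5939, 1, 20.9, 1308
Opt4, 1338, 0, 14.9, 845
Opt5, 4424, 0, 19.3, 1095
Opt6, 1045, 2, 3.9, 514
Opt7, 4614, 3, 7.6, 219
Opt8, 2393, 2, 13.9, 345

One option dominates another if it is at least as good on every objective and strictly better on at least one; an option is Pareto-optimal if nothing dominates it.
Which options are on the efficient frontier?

Opt1: not dominated.
Opt2: dominated by Opt6 (miles earned 1045≥875, layovers 2≤3, duration 3.9≤4.2, price 514≤1199).
Opt3: not dominated (best miles earned).
Opt4: not dominated.
Opt5: not dominated.
Opt6: not dominated (best duration).
Opt7: not dominated (best price).
Opt8: not dominated.

Opt1, Opt3, Opt4, Opt5, Opt6, Opt7, Opt8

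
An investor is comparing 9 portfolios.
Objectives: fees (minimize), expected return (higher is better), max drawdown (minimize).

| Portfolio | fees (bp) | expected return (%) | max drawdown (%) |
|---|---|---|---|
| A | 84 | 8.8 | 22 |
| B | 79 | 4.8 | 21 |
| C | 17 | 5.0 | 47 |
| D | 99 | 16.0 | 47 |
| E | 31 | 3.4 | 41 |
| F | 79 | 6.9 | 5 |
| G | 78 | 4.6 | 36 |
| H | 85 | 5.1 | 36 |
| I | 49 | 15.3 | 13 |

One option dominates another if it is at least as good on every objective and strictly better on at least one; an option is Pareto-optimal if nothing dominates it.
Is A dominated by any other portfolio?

I vs A: fees 49≤84, expected return 15.3≥8.8, max drawdown 13≤22 — I is at least as good on every objective and strictly better on at least one, so I dominates A.

Yes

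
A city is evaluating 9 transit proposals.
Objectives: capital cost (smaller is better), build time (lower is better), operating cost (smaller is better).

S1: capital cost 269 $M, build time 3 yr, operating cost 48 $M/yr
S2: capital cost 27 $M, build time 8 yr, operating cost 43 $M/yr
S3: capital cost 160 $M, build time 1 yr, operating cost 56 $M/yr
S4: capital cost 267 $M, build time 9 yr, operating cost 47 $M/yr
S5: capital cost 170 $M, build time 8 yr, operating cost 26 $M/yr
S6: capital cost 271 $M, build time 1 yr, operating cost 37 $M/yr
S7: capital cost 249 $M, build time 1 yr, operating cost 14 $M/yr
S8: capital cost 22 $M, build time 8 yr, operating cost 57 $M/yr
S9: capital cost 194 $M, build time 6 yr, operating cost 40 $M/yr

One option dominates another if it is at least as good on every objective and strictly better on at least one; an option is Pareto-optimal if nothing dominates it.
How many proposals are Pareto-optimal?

S1: dominated by S7 (capital cost 249≤269, build time 1≤3, operating cost 14≤48).
S2: not dominated.
S3: not dominated.
S4: dominated by S2 (capital cost 27≤267, build time 8≤9, operating cost 43≤47).
S5: not dominated.
S6: dominated by S7 (capital cost 249≤271, build time 1≤1, operating cost 14≤37).
S7: not dominated (best operating cost).
S8: not dominated (best capital cost).
S9: not dominated.
Pareto-optimal: S2, S3, S5, S7, S8, S9 → 6.

6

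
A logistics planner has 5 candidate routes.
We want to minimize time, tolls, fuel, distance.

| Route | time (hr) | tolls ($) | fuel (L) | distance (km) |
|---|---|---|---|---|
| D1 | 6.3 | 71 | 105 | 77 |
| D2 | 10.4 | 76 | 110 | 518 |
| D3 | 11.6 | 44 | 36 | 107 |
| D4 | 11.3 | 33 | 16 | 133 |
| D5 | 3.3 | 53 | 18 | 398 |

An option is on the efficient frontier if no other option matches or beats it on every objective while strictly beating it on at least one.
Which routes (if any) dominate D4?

D1: worse on tolls (71 vs 33).
D2: worse on tolls (76 vs 33).
D3: worse on time (11.6 vs 11.3).
D5: worse on tolls (53 vs 33).
No option dominates D4.

none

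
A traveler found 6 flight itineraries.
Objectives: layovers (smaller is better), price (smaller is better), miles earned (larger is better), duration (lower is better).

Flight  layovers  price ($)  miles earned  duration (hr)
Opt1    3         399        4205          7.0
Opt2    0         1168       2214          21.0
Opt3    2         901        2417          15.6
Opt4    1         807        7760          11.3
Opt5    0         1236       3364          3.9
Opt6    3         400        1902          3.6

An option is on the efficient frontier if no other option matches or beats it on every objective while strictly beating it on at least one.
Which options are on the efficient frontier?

Opt1, Opt2, Opt4, Opt5, Opt6

Opt1: not dominated (best price).
Opt2: not dominated.
Opt3: dominated by Opt4 (layovers 1≤2, price 807≤901, miles earned 7760≥2417, duration 11.3≤15.6).
Opt4: not dominated (best miles earned).
Opt5: not dominated.
Opt6: not dominated (best duration).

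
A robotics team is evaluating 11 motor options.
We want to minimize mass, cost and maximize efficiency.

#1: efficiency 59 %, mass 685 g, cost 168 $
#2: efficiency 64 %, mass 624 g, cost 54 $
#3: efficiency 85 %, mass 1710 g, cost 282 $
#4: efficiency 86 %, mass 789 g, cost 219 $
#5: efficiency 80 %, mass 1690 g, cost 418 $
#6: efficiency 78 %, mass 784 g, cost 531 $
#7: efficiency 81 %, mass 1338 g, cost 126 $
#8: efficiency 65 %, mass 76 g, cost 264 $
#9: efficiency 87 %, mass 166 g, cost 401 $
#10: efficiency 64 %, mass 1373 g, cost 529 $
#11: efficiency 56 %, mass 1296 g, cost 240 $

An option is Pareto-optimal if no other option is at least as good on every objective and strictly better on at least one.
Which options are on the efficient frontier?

#1: dominated by #2 (efficiency 64≥59, mass 624≤685, cost 54≤168).
#2: not dominated (best cost).
#3: dominated by #4 (efficiency 86≥85, mass 789≤1710, cost 219≤282).
#4: not dominated.
#5: dominated by #4 (efficiency 86≥80, mass 789≤1690, cost 219≤418).
#6: dominated by #9 (efficiency 87≥78, mass 166≤784, cost 401≤531).
#7: not dominated.
#8: not dominated (best mass).
#9: not dominated (best efficiency).
#10: dominated by #2 (efficiency 64≥64, mass 624≤1373, cost 54≤529).
#11: dominated by #1 (efficiency 59≥56, mass 685≤1296, cost 168≤240).

#2, #4, #7, #8, #9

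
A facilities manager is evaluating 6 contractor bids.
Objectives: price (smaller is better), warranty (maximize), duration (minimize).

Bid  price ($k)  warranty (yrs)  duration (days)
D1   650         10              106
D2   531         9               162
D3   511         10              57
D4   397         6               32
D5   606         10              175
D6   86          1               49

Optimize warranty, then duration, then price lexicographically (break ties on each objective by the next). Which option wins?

D3

First maximize warranty: best is 10, kept {D1, D3, D5}.
Then minimize duration: best is 57, kept {D3}.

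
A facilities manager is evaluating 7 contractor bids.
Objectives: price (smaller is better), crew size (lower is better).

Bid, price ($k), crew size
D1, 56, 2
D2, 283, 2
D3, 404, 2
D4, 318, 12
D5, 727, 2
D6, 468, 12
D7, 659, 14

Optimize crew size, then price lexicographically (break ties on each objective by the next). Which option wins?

D1

First minimize crew size: best is 2, kept {D1, D2, D3, D5}.
Then minimize price: best is 56, kept {D1}.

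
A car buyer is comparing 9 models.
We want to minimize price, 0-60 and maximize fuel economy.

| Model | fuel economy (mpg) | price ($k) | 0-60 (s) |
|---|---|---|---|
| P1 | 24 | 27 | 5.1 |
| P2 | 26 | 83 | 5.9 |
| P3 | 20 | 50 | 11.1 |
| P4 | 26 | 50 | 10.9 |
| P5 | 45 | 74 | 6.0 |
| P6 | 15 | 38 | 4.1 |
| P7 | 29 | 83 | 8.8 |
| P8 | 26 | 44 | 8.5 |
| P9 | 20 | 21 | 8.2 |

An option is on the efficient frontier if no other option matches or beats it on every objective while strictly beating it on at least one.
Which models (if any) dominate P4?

P8

P8: fuel economy 26≥26, price 44≤50, 0-60 8.5≤10.9 — dominates P4.
Others (P1, P2, P3, P5, P6, P7, P9) are each worse than P4 on at least one objective.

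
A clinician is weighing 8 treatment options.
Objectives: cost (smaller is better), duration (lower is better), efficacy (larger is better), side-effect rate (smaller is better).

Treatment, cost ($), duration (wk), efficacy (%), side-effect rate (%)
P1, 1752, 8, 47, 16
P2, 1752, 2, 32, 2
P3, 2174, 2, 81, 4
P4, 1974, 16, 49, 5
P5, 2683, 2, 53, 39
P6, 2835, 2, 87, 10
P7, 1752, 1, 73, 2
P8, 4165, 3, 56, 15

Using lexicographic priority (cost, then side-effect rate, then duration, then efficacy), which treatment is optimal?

P7

First minimize cost: best is 1752, kept {P1, P2, P7}.
Then minimize side-effect rate: best is 2, kept {P2, P7}.
Then minimize duration: best is 1, kept {P7}.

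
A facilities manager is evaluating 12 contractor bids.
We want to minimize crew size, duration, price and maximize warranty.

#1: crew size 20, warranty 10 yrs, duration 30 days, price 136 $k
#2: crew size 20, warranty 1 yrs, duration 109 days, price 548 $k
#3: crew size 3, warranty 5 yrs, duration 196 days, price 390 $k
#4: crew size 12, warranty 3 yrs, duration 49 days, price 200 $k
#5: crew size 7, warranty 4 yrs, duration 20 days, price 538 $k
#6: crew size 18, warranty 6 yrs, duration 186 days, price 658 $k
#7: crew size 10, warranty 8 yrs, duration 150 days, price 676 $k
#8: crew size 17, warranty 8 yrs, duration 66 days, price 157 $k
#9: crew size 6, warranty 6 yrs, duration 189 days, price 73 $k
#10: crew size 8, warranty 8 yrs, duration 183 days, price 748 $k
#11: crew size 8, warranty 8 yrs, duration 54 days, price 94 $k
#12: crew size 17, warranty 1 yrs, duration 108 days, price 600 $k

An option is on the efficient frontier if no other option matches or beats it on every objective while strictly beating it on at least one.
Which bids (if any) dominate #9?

#1: worse on crew size (20 vs 6).
#2: worse on crew size (20 vs 6).
#3: worse on warranty (5 vs 6).
#4: worse on crew size (12 vs 6).
#5: worse on crew size (7 vs 6).
#6: worse on crew size (18 vs 6).
#7: worse on crew size (10 vs 6).
#8: worse on crew size (17 vs 6).
#10: worse on crew size (8 vs 6).
#11: worse on crew size (8 vs 6).
#12: worse on crew size (17 vs 6).
No option dominates #9.

none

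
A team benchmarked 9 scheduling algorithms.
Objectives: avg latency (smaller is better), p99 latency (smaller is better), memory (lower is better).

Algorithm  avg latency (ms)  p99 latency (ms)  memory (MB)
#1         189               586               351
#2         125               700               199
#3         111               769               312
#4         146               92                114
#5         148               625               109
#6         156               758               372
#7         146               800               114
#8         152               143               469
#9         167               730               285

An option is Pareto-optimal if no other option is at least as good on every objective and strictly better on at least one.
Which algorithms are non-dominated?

#1: dominated by #4 (avg latency 146≤189, p99 latency 92≤586, memory 114≤351).
#2: not dominated.
#3: not dominated (best avg latency).
#4: not dominated (best p99 latency).
#5: not dominated (best memory).
#6: dominated by #2 (avg latency 125≤156, p99 latency 700≤758, memory 199≤372).
#7: dominated by #4 (avg latency 146≤146, p99 latency 92≤800, memory 114≤114).
#8: dominated by #4 (avg latency 146≤152, p99 latency 92≤143, memory 114≤469).
#9: dominated by #2 (avg latency 125≤167, p99 latency 700≤730, memory 199≤285).

#2, #3, #4, #5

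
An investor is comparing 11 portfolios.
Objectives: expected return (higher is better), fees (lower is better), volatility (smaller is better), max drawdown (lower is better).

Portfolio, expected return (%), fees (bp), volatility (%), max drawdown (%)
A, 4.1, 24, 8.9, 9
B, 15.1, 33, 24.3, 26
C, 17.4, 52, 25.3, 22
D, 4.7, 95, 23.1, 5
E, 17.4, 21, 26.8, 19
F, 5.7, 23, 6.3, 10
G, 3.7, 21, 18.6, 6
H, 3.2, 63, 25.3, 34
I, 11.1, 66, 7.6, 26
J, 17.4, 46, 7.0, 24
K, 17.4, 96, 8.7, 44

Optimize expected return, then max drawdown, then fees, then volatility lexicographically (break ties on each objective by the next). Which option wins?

First maximize expected return: best is 17.4, kept {C, E, J, K}.
Then minimize max drawdown: best is 19, kept {E}.

E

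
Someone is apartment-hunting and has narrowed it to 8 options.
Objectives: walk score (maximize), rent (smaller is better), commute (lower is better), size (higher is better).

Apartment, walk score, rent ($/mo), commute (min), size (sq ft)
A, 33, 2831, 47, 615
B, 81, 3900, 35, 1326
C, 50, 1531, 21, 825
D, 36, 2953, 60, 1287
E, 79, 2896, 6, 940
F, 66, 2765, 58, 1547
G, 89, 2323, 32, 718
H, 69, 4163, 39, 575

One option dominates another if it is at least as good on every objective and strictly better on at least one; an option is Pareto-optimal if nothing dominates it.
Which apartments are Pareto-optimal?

A: dominated by C (walk score 50≥33, rent 1531≤2831, commute 21≤47, size 825≥615).
B: not dominated.
C: not dominated (best rent).
D: dominated by F (walk score 66≥36, rent 2765≤2953, commute 58≤60, size 1547≥1287).
E: not dominated (best commute).
F: not dominated (best size).
G: not dominated (best walk score).
H: dominated by B (walk score 81≥69, rent 3900≤4163, commute 35≤39, size 1326≥575).

B, C, E, F, G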